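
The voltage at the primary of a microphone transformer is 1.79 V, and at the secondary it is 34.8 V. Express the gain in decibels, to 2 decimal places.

Voltage ratio → dB uses the 20·log₁₀ form:
20·log₁₀(34.8/1.79) = 20·log₁₀(19.44) = 25.77 dB.

25.77 dB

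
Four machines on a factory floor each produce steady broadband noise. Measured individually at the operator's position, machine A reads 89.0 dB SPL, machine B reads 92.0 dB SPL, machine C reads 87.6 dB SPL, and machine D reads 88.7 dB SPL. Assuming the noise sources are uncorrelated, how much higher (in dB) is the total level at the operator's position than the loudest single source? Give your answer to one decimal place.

Uncorrelated sources add in intensity (power), not in dB.
L_total = 10·log₁₀(10^(89.0/10) + 10^(92.0/10) + 10^(87.6/10) + 10^(88.7/10)) = 95.68 dB SPL.
Excess over the loudest (92.0 dB): 95.68 − 92.0 = 3.7 dB.

3.7 dB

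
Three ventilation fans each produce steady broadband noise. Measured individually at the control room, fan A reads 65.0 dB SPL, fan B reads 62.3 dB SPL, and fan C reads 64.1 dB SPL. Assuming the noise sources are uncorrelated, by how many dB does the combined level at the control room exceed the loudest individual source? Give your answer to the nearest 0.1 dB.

Add the sources as powers (linear), then convert back to dB:
L_total = 10·log₁₀(10^(65.0/10) + 10^(62.3/10) + 10^(64.1/10)) = 68.71 dB SPL.
Excess over the loudest (65.0 dB): 68.71 − 65.0 = 3.7 dB.

3.7 dB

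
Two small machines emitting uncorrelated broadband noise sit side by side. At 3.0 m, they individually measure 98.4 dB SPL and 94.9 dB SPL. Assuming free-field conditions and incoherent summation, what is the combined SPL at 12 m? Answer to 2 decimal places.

87.96 dB SPL

Combined at 3.0 m: 10·log₁₀(10^(98.4/10)+10^(94.9/10)) = 100.004 dB SPL.
Then apply −20·log₁₀(12/3.0) = -12.041 dB → 87.96 dB SPL.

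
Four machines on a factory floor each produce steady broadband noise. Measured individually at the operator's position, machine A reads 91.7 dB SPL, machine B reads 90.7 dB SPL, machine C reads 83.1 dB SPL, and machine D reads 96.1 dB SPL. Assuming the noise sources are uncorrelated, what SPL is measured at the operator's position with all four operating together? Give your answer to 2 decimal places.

Incoherent sources sum as intensities:
L_total = 10·log₁₀(10^(91.7/10) + 10^(90.7/10) + 10^(83.1/10) + 10^(96.1/10)) = 10·log₁₀(6932000000) = 98.41 dB SPL.

98.41 dB SPL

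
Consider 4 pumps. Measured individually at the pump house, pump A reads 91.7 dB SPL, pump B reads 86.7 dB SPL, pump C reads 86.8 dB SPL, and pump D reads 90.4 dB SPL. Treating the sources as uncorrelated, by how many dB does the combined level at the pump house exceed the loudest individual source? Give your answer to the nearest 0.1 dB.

3.8 dB

Incoherent sources sum as intensities:
L_total = 10·log₁₀(10^(91.7/10) + 10^(86.7/10) + 10^(86.8/10) + 10^(90.4/10)) = 95.47 dB SPL.
Excess over the loudest (91.7 dB): 95.47 − 91.7 = 3.8 dB.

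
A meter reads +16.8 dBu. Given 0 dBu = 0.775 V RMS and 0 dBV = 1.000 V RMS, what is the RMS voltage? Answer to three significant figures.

5.36 V

V = 0.775 V × 10^(+16.8/20).
= 0.775 × 6.918 = 5.36 V.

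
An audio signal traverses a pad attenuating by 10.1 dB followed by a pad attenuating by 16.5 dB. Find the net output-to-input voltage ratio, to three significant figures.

0.0468

Net gain = (−10.1) + (−16.5) = -26.6 dB.
Voltage ratio = 10^(-26.6/20) = 0.0468.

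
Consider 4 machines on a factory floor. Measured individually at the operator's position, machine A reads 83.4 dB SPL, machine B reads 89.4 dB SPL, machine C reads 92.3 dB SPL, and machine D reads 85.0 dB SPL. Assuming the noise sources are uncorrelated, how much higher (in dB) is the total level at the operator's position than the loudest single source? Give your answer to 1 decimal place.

Add the sources as powers (linear), then convert back to dB:
L_total = 10·log₁₀(10^(83.4/10) + 10^(89.4/10) + 10^(92.3/10) + 10^(85.0/10)) = 94.92 dB SPL.
Excess over the loudest (92.3 dB): 94.92 − 92.3 = 2.6 dB.

2.6 dB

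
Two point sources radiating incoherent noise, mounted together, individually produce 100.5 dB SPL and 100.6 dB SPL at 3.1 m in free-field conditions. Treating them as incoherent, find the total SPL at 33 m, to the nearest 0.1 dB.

83.0 dB SPL

Combined at 3.1 m: 10·log₁₀(10^(100.5/10)+10^(100.6/10)) = 103.56 dB SPL.
Then apply −20·log₁₀(33/3.1) = -20.54 dB → 83.0 dB SPL.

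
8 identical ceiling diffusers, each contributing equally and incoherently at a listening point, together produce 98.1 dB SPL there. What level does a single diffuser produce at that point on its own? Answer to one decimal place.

8 equal incoherent sources add 10·log₁₀(8) = 9.03 dB over one source.
L_one = 98.1 − 9.03 = 89.1 dB SPL.

89.1 dB SPL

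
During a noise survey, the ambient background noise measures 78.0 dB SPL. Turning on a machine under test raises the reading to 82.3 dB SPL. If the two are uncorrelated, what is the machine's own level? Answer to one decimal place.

Background correction is a power subtraction:
L_src = 10·log₁₀(10^(82.3/10) − 10^(78.0/10)) = 10·log₁₀(106700000) = 80.3 dB SPL.

80.3 dB SPL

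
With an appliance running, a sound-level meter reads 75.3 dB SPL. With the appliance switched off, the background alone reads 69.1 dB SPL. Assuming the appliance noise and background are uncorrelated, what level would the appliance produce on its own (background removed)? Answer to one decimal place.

Background correction is a power subtraction:
L_src = 10·log₁₀(10^(75.3/10) − 10^(69.1/10)) = 10·log₁₀(25760000) = 74.1 dB SPL.

74.1 dB SPL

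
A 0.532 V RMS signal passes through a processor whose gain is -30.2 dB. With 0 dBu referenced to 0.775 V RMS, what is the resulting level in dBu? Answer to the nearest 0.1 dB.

-33.5 dBu

Input level: 20·log₁₀(0.532/0.775) = -3.27 dBu.
Output: -3.27 − 30.2 = -33.5 dBu.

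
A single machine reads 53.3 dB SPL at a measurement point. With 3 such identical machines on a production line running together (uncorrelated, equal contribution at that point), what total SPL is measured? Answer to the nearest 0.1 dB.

3 equal incoherent sources raise the level by 10·log₁₀(3) = 4.77 dB.
L_total = 53.3 + 4.77 = 58.1 dB SPL.

58.1 dB SPL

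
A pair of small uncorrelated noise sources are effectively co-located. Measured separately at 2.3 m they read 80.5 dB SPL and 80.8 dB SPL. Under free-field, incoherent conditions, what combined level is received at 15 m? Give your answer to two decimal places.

67.38 dB SPL

Combined at 2.3 m: 10·log₁₀(10^(80.5/10)+10^(80.8/10)) = 83.663 dB SPL.
Then apply −20·log₁₀(15/2.3) = -16.287 dB → 67.38 dB SPL.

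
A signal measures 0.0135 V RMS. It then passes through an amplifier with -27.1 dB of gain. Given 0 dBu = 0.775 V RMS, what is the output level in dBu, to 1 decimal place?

-62.3 dBu

Input level: 20·log₁₀(0.0135/0.775) = -35.18 dBu.
Output: -35.18 − 27.1 = -62.3 dBu.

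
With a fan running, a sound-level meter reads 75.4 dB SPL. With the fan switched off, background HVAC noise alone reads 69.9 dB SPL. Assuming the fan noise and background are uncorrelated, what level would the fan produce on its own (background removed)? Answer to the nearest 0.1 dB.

74.0 dB SPL

Subtract intensities: L_src = 10·log₁₀(10^(L_total/10) − 10^(L_bg/10)).
L_src = 10·log₁₀(10^(75.4/10) − 10^(69.9/10)) = 10·log₁₀(24900000) = 74.0 dB SPL.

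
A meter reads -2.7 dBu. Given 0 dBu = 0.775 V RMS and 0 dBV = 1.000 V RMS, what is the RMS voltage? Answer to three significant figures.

V = 0.775 V × 10^(-2.7/20).
= 0.775 × 0.7328 = 0.568 V.

0.568 V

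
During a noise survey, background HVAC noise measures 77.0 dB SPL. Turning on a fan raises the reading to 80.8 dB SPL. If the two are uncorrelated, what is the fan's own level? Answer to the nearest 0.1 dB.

Subtract intensities: L_src = 10·log₁₀(10^(L_total/10) − 10^(L_bg/10)).
L_src = 10·log₁₀(10^(80.8/10) − 10^(77.0/10)) = 10·log₁₀(70110000) = 78.5 dB SPL.

78.5 dB SPL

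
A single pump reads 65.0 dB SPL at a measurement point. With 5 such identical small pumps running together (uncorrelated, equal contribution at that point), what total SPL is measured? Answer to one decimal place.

72.0 dB SPL

5 equal incoherent sources raise the level by 10·log₁₀(5) = 6.99 dB.
L_total = 65.0 + 6.99 = 72.0 dB SPL.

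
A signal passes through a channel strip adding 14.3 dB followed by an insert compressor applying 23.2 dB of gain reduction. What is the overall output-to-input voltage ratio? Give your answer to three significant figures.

Net gain = 14.3 + (−23.2) = -8.9 dB.
Voltage ratio = 10^(-8.9/20) = 0.359.

0.359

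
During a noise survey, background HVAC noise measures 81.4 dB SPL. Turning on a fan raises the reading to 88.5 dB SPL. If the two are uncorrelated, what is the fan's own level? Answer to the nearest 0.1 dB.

Remove the background by subtracting linear intensities:
L_src = 10·log₁₀(10^(88.5/10) − 10^(81.4/10)) = 10·log₁₀(569900000) = 87.6 dB SPL.

87.6 dB SPL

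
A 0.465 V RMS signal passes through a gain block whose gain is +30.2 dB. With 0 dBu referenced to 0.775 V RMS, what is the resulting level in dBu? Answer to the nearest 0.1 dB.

+25.8 dBu

Input level: 20·log₁₀(0.465/0.775) = -4.44 dBu.
Output: -4.44 + 30.2 = +25.8 dBu.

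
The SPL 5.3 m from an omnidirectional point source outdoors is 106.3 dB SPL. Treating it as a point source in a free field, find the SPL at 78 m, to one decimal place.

For a point source in a free field, ΔL = −20·log₁₀(d₂/d₁).
ΔL = −20·log₁₀(78/5.3) = -23.36 dB, so L₂ = 106.3 + (-23.36) = 82.9 dB SPL.

82.9 dB SPL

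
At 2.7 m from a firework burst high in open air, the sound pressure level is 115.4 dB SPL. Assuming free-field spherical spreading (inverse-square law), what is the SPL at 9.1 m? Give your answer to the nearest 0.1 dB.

For a point source in a free field, ΔL = −20·log₁₀(d₂/d₁).
ΔL = −20·log₁₀(9.1/2.7) = -10.55 dB, so L₂ = 115.4 + (-10.55) = 104.8 dB SPL.

104.8 dB SPL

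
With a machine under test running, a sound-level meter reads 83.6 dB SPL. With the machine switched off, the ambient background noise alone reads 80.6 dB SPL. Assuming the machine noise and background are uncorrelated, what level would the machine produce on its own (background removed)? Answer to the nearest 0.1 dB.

Background correction is a power subtraction:
L_src = 10·log₁₀(10^(83.6/10) − 10^(80.6/10)) = 10·log₁₀(114300000) = 80.6 dB SPL.

80.6 dB SPL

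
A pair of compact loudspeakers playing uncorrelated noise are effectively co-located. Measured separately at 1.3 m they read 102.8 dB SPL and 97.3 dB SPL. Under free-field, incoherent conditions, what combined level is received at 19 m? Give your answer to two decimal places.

Combined at 1.3 m: 10·log₁₀(10^(102.8/10)+10^(97.3/10)) = 103.878 dB SPL.
Then apply −20·log₁₀(19/1.3) = -23.296 dB → 80.58 dB SPL.

80.58 dB SPL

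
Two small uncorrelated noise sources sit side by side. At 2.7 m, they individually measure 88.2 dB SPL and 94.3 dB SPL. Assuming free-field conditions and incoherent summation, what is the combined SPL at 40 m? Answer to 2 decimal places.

71.84 dB SPL

Combined at 2.7 m: 10·log₁₀(10^(88.2/10)+10^(94.3/10)) = 95.253 dB SPL.
Then apply −20·log₁₀(40/2.7) = -23.414 dB → 71.84 dB SPL.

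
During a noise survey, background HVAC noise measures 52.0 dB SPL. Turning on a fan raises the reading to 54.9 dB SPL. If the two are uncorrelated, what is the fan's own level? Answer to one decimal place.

51.8 dB SPL

Background correction is a power subtraction:
L_src = 10·log₁₀(10^(54.9/10) − 10^(52.0/10)) = 10·log₁₀(150500) = 51.8 dB SPL.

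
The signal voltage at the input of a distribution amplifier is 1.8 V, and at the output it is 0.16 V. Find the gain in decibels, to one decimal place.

Voltage is an amplitude quantity, so gain = 20·log₁₀(V_out/V_in).
20·log₁₀(0.16/1.8) = 20·log₁₀(0.08889) = -21.0 dB.

-21.0 dB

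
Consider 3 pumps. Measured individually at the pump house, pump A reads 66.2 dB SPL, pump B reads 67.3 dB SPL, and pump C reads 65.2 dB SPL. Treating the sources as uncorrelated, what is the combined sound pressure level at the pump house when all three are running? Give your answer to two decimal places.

Incoherent sources sum as intensities:
L_total = 10·log₁₀(10^(66.2/10) + 10^(67.3/10) + 10^(65.2/10)) = 10·log₁₀(12850000) = 71.09 dB SPL.

71.09 dB SPL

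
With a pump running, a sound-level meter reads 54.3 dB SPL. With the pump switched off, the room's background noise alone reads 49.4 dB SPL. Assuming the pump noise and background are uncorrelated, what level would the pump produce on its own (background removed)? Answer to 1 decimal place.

Remove the background by subtracting linear intensities:
L_src = 10·log₁₀(10^(54.3/10) − 10^(49.4/10)) = 10·log₁₀(182100) = 52.6 dB SPL.

52.6 dB SPL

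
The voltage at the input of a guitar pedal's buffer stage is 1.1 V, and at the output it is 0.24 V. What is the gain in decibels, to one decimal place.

-13.2 dB

Voltage is an amplitude quantity, so gain = 20·log₁₀(V_out/V_in).
20·log₁₀(0.24/1.1) = 20·log₁₀(0.2182) = -13.2 dB.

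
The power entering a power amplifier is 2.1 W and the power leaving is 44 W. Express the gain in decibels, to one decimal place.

Power ratio → dB uses the 10·log₁₀ form:
10·log₁₀(44/2.1) = 10·log₁₀(20.95) = 13.2 dB.

13.2 dB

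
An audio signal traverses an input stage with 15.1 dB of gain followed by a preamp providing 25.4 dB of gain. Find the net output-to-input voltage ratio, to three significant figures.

Net gain = 15.1 + 25.4 = 40.5 dB.
Voltage ratio = 10^(40.5/20) = 106.

106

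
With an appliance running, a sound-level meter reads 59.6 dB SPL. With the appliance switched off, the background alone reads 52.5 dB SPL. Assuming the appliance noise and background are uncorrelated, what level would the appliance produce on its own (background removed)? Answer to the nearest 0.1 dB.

58.7 dB SPL

Background correction is a power subtraction:
L_src = 10·log₁₀(10^(59.6/10) − 10^(52.5/10)) = 10·log₁₀(734200) = 58.7 dB SPL.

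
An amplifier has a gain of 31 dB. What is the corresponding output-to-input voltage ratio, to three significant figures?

Voltage ratio = 10^(dB/20).
10^(31/20) = 10^(1.550) = 35.5.

35.5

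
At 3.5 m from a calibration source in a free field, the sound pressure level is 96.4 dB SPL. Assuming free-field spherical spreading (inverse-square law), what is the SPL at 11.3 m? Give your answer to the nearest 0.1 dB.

Free-field point source: level drops by 20·log₁₀ of the distance ratio.
ΔL = −20·log₁₀(11.3/3.5) = -10.18 dB, so L₂ = 96.4 + (-10.18) = 86.2 dB SPL.

86.2 dB SPL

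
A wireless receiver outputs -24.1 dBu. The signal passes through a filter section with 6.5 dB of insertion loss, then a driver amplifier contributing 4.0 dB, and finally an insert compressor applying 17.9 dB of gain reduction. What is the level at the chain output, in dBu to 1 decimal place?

Gain stages sum in dB:
-24.1 − 6.5 + 4.0 − 17.9 = -44.5 dBu.

-44.5 dBu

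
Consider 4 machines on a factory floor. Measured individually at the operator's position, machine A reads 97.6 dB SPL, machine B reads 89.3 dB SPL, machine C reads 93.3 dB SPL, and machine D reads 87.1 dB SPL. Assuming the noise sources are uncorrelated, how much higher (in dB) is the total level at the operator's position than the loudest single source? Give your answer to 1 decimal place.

2.1 dB

Uncorrelated sources add in intensity (power), not in dB.
L_total = 10·log₁₀(10^(97.6/10) + 10^(89.3/10) + 10^(93.3/10) + 10^(87.1/10)) = 99.66 dB SPL.
Excess over the loudest (97.6 dB): 99.66 − 97.6 = 2.1 dB.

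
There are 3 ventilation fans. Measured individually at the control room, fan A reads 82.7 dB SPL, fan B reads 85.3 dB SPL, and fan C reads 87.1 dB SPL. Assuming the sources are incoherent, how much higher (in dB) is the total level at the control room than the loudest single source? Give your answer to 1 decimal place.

3.1 dB

Incoherent sources sum as intensities:
L_total = 10·log₁₀(10^(82.7/10) + 10^(85.3/10) + 10^(87.1/10)) = 90.16 dB SPL.
Excess over the loudest (87.1 dB): 90.16 − 87.1 = 3.1 dB.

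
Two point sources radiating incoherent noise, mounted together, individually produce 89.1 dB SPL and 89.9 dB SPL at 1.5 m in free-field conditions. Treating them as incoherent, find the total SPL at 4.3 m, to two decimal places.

83.38 dB SPL

Combined at 1.5 m: 10·log₁₀(10^(89.1/10)+10^(89.9/10)) = 92.529 dB SPL.
Then apply −20·log₁₀(4.3/1.5) = -9.148 dB → 83.38 dB SPL.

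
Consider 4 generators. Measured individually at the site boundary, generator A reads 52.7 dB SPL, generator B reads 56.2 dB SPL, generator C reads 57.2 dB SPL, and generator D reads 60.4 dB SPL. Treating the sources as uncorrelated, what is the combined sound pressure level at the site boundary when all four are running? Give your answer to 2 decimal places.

63.47 dB SPL

Uncorrelated sources add in intensity (power), not in dB.
L_total = 10·log₁₀(10^(52.7/10) + 10^(56.2/10) + 10^(57.2/10) + 10^(60.4/10)) = 10·log₁₀(2224000) = 63.47 dB SPL.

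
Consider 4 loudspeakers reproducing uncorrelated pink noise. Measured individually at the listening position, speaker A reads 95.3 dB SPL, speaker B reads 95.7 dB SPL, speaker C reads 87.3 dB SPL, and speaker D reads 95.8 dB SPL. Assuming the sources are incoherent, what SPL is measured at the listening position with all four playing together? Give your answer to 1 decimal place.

100.6 dB SPL

Add the sources as powers (linear), then convert back to dB:
L_total = 10·log₁₀(10^(95.3/10) + 10^(95.7/10) + 10^(87.3/10) + 10^(95.8/10)) = 10·log₁₀(11443000000) = 100.6 dB SPL.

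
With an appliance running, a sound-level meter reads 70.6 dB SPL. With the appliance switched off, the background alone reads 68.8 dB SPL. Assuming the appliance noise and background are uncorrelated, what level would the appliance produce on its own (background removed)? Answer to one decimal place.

Remove the background by subtracting linear intensities:
L_src = 10·log₁₀(10^(70.6/10) − 10^(68.8/10)) = 10·log₁₀(3896000) = 65.9 dB SPL.

65.9 dB SPL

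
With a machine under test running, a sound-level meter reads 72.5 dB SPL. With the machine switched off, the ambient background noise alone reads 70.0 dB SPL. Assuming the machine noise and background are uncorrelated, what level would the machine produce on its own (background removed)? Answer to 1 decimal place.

68.9 dB SPL

Background correction is a power subtraction:
L_src = 10·log₁₀(10^(72.5/10) − 10^(70.0/10)) = 10·log₁₀(7783000) = 68.9 dB SPL.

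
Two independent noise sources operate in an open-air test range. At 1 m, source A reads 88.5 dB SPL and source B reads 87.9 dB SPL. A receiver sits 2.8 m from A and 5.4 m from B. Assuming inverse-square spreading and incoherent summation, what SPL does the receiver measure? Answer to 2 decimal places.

80.47 dB SPL

At the listener: L_A = 88.5 − 20·log₁₀(2.8) = 79.557 dB; L_B = 87.9 − 20·log₁₀(5.4) = 73.252 dB.
Combined: 10·log₁₀(10^(79.557/10)+10^(73.252/10)) = 80.47 dB SPL.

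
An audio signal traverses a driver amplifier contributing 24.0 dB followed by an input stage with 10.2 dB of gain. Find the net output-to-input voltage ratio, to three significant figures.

Net gain = 24.0 + 10.2 = 34.2 dB.
Voltage ratio = 10^(34.2/20) = 51.3.

51.3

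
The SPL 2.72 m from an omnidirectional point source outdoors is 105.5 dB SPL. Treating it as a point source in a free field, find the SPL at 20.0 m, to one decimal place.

88.2 dB SPL

Inverse-square spreading gives ΔL = −20·log₁₀(d₂/d₁).
ΔL = −20·log₁₀(20.0/2.72) = -17.33 dB, so L₂ = 105.5 + (-17.33) = 88.2 dB SPL.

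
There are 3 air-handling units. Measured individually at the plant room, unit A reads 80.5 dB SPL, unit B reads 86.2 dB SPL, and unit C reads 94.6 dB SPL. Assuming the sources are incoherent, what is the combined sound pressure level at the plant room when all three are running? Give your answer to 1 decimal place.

Add the sources as powers (linear), then convert back to dB:
L_total = 10·log₁₀(10^(80.5/10) + 10^(86.2/10) + 10^(94.6/10)) = 10·log₁₀(3413000000) = 95.3 dB SPL.

95.3 dB SPL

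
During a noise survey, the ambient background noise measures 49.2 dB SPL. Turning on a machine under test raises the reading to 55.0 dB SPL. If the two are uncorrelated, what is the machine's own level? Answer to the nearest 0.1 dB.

53.7 dB SPL

Subtract intensities: L_src = 10·log₁₀(10^(L_total/10) − 10^(L_bg/10)).
L_src = 10·log₁₀(10^(55.0/10) − 10^(49.2/10)) = 10·log₁₀(233100) = 53.7 dB SPL.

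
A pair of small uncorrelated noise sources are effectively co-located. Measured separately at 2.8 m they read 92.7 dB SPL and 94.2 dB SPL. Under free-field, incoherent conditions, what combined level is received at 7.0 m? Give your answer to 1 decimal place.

88.6 dB SPL

Combined at 2.8 m: 10·log₁₀(10^(92.7/10)+10^(94.2/10)) = 96.52 dB SPL.
Then apply −20·log₁₀(7.0/2.8) = -7.96 dB → 88.6 dB SPL.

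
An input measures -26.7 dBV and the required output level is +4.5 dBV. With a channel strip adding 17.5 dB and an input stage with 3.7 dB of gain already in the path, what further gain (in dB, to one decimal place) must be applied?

The required make-up gain is the shortfall in the dB sum.
G = +4.5 − (-26.7) − 17.5 − 3.7 = 10.0 dB.

10.0 dB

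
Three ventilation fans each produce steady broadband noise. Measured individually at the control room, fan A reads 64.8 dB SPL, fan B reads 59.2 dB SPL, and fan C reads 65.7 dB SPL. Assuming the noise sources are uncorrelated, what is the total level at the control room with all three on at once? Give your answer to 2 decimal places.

68.79 dB SPL

Add the sources as powers (linear), then convert back to dB:
L_total = 10·log₁₀(10^(64.8/10) + 10^(59.2/10) + 10^(65.7/10)) = 10·log₁₀(7567000) = 68.79 dB SPL.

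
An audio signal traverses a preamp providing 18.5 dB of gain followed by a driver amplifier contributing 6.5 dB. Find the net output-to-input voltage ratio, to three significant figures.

17.8

Net gain = 18.5 + 6.5 = 25.0 dB.
Voltage ratio = 10^(25.0/20) = 17.8.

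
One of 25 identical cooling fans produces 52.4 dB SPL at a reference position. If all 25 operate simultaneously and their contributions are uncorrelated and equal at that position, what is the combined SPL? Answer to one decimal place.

66.4 dB SPL

25 equal incoherent sources raise the level by 10·log₁₀(25) = 13.98 dB.
L_total = 52.4 + 13.98 = 66.4 dB SPL.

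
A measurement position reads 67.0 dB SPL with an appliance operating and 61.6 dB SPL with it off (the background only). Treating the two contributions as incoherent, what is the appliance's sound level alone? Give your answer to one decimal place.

Background correction is a power subtraction:
L_src = 10·log₁₀(10^(67.0/10) − 10^(61.6/10)) = 10·log₁₀(3566000) = 65.5 dB SPL.

65.5 dB SPL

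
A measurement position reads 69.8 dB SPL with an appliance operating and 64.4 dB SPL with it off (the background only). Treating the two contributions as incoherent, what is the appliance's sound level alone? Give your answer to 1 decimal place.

Remove the background by subtracting linear intensities:
L_src = 10·log₁₀(10^(69.8/10) − 10^(64.4/10)) = 10·log₁₀(6796000) = 68.3 dB SPL.

68.3 dB SPL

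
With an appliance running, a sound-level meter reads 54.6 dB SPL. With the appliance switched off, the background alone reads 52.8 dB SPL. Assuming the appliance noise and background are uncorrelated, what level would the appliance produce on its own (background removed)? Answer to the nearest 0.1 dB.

Background correction is a power subtraction:
L_src = 10·log₁₀(10^(54.6/10) − 10^(52.8/10)) = 10·log₁₀(97860) = 49.9 dB SPL.

49.9 dB SPL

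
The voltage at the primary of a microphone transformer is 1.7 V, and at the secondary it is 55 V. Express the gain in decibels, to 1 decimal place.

30.2 dB

Voltage is an amplitude quantity, so gain = 20·log₁₀(V_out/V_in).
20·log₁₀(55/1.7) = 20·log₁₀(32.35) = 30.2 dB.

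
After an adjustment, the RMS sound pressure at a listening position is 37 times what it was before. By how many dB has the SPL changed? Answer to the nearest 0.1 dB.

31.4 dB

Sound pressure is an amplitude quantity: ΔL = 20·log₁₀(p₂/p₁).
20·log₁₀(37) = 31.4 dB.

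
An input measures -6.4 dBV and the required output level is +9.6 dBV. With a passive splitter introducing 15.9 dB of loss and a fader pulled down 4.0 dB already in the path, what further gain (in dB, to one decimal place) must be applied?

The required make-up gain is the shortfall in the dB sum.
G = +9.6 − (-6.4) + 15.9 + 4.0 = 35.9 dB.

35.9 dB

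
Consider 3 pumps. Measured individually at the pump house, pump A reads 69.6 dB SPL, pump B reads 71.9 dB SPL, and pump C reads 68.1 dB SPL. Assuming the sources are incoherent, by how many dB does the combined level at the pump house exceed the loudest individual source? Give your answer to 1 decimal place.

Add the sources as powers (linear), then convert back to dB:
L_total = 10·log₁₀(10^(69.6/10) + 10^(71.9/10) + 10^(68.1/10)) = 74.92 dB SPL.
Excess over the loudest (71.9 dB): 74.92 − 71.9 = 3.0 dB.

3.0 dB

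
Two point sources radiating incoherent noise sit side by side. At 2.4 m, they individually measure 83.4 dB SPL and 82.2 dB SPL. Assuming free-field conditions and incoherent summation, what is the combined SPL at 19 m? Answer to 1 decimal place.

Combined at 2.4 m: 10·log₁₀(10^(83.4/10)+10^(82.2/10)) = 85.85 dB SPL.
Then apply −20·log₁₀(19/2.4) = -17.97 dB → 67.9 dB SPL.

67.9 dB SPL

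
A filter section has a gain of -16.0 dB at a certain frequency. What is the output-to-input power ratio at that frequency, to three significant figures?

0.0251

Power ratio = 10^(dB/10).
10^(-16.0/10) = 10^(-1.600) = 0.0251.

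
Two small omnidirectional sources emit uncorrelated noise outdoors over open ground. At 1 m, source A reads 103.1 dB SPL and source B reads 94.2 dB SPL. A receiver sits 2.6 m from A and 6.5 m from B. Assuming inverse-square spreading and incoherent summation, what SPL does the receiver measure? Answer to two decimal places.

At the listener: L_A = 103.1 − 20·log₁₀(2.6) = 94.801 dB; L_B = 94.2 − 20·log₁₀(6.5) = 77.942 dB.
Combined: 10·log₁₀(10^(94.801/10)+10^(77.942/10)) = 94.89 dB SPL.

94.89 dB SPL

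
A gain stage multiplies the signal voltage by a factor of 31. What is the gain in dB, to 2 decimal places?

Voltage ratio → dB uses the 20·log₁₀ form:
20·log₁₀(31) = 29.83 dB.

29.83 dB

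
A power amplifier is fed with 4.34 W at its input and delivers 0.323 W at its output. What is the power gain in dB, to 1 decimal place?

Power ratio → dB uses the 10·log₁₀ form:
10·log₁₀(0.323/4.34) = 10·log₁₀(0.07442) = -11.3 dB.

-11.3 dB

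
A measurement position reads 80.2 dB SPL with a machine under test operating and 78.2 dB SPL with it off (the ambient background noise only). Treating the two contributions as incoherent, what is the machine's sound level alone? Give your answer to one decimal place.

75.9 dB SPL

Subtract intensities: L_src = 10·log₁₀(10^(L_total/10) − 10^(L_bg/10)).
L_src = 10·log₁₀(10^(80.2/10) − 10^(78.2/10)) = 10·log₁₀(38640000) = 75.9 dB SPL.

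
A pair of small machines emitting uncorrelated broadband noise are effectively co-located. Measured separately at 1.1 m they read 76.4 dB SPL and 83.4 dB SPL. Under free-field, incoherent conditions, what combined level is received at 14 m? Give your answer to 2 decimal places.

Combined at 1.1 m: 10·log₁₀(10^(76.4/10)+10^(83.4/10)) = 84.190 dB SPL.
Then apply −20·log₁₀(14/1.1) = -22.095 dB → 62.10 dB SPL.

62.10 dB SPL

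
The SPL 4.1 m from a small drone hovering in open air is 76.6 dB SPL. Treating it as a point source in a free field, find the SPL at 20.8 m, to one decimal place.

Inverse-square spreading gives ΔL = −20·log₁₀(d₂/d₁).
ΔL = −20·log₁₀(20.8/4.1) = -14.11 dB, so L₂ = 76.6 + (-14.11) = 62.5 dB SPL.

62.5 dB SPL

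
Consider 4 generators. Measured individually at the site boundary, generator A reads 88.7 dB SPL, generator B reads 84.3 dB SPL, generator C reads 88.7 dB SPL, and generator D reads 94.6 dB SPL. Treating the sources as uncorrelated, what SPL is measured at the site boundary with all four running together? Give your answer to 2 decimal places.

96.66 dB SPL

Uncorrelated sources add in intensity (power), not in dB.
L_total = 10·log₁₀(10^(88.7/10) + 10^(84.3/10) + 10^(88.7/10) + 10^(94.6/10)) = 10·log₁₀(4636000000) = 96.66 dB SPL.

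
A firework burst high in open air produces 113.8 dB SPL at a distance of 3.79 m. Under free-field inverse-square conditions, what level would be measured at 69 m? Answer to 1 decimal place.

For a point source in a free field, ΔL = −20·log₁₀(d₂/d₁).
ΔL = −20·log₁₀(69/3.79) = -25.20 dB, so L₂ = 113.8 + (-25.20) = 88.6 dB SPL.

88.6 dB SPL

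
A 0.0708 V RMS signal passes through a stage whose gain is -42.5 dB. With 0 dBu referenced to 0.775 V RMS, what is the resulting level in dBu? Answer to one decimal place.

-63.3 dBu

Input level: 20·log₁₀(0.0708/0.775) = -20.79 dBu.
Output: -20.79 − 42.5 = -63.3 dBu.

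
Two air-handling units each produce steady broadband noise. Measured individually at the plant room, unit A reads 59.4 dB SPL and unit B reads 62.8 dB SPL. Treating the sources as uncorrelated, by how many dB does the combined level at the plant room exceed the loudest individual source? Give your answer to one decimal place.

Incoherent sources sum as intensities:
L_total = 10·log₁₀(10^(59.4/10) + 10^(62.8/10)) = 64.43 dB SPL.
Excess over the loudest (62.8 dB): 64.43 − 62.8 = 1.6 dB.

1.6 dB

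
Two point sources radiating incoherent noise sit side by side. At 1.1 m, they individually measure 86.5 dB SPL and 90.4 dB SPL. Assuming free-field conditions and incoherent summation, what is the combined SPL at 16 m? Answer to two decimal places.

68.63 dB SPL

Combined at 1.1 m: 10·log₁₀(10^(86.5/10)+10^(90.4/10)) = 91.884 dB SPL.
Then apply −20·log₁₀(16/1.1) = -23.255 dB → 68.63 dB SPL.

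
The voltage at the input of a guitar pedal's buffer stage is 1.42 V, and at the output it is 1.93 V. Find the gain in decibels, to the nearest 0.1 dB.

Voltage ratio → dB uses the 20·log₁₀ form:
20·log₁₀(1.93/1.42) = 20·log₁₀(1.359) = 2.7 dB.

2.7 dB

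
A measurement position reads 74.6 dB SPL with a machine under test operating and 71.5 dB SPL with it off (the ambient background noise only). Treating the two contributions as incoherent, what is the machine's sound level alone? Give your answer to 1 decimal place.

Remove the background by subtracting linear intensities:
L_src = 10·log₁₀(10^(74.6/10) − 10^(71.5/10)) = 10·log₁₀(14710000) = 71.7 dB SPL.

71.7 dB SPL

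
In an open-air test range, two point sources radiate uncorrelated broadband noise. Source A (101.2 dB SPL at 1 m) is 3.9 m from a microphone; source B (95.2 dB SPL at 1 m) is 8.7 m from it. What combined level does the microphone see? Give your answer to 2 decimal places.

At the listener: L_A = 101.2 − 20·log₁₀(3.9) = 89.379 dB; L_B = 95.2 − 20·log₁₀(8.7) = 76.410 dB.
Combined: 10·log₁₀(10^(89.379/10)+10^(76.410/10)) = 89.59 dB SPL.

89.59 dB SPL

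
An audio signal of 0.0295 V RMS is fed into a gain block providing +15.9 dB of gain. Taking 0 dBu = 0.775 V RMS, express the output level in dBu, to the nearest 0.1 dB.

Input level: 20·log₁₀(0.0295/0.775) = -28.39 dBu.
Output: -28.39 + 15.9 = -12.5 dBu.

-12.5 dBu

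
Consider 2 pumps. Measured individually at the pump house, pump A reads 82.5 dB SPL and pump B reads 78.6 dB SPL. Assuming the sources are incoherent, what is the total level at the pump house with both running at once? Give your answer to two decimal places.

83.98 dB SPL

Uncorrelated sources add in intensity (power), not in dB.
L_total = 10·log₁₀(10^(82.5/10) + 10^(78.6/10)) = 10·log₁₀(250300000) = 83.98 dB SPL.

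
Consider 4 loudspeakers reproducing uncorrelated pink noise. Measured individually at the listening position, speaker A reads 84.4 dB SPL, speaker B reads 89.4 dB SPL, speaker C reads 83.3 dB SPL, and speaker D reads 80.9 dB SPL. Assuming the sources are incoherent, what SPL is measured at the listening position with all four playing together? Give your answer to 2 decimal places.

91.71 dB SPL

Uncorrelated sources add in intensity (power), not in dB.
L_total = 10·log₁₀(10^(84.4/10) + 10^(89.4/10) + 10^(83.3/10) + 10^(80.9/10)) = 10·log₁₀(1483000000) = 91.71 dB SPL.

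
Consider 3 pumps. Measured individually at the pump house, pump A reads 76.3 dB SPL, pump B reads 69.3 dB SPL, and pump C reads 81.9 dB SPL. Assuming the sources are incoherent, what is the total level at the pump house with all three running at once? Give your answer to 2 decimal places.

83.14 dB SPL

Add the sources as powers (linear), then convert back to dB:
L_total = 10·log₁₀(10^(76.3/10) + 10^(69.3/10) + 10^(81.9/10)) = 10·log₁₀(206100000) = 83.14 dB SPL.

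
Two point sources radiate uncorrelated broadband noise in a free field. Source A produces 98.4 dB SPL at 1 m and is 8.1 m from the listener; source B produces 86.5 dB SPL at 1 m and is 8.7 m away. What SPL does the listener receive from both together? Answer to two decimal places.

80.47 dB SPL

At the listener: L_A = 98.4 − 20·log₁₀(8.1) = 80.230 dB; L_B = 86.5 − 20·log₁₀(8.7) = 67.710 dB.
Combined: 10·log₁₀(10^(80.230/10)+10^(67.710/10)) = 80.47 dB SPL.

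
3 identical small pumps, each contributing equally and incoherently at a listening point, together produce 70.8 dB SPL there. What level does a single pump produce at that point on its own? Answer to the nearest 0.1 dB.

3 equal incoherent sources add 10·log₁₀(3) = 4.77 dB over one source.
L_one = 70.8 − 4.77 = 66.0 dB SPL.

66.0 dB SPL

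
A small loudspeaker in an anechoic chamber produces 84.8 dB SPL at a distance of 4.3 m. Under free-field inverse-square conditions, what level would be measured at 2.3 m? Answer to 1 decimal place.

Free-field point source: level drops by 20·log₁₀ of the distance ratio.
ΔL = −20·log₁₀(2.3/4.3) = 5.43 dB, so L₂ = 84.8 + (5.43) = 90.2 dB SPL.

90.2 dB SPL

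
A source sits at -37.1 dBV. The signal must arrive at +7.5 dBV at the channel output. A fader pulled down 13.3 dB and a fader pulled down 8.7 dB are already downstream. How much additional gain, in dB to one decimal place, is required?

66.6 dB

The required make-up gain is the shortfall in the dB sum.
G = +7.5 − (-37.1) + 13.3 + 8.7 = 66.6 dB.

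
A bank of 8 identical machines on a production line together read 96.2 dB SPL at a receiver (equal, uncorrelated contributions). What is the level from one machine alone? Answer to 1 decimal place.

8 equal incoherent sources add 10·log₁₀(8) = 9.03 dB over one source.
L_one = 96.2 − 9.03 = 87.2 dB SPL.

87.2 dB SPL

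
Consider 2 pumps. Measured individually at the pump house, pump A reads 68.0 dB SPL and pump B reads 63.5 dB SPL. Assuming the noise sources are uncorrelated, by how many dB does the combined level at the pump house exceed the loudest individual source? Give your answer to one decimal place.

Uncorrelated sources add in intensity (power), not in dB.
L_total = 10·log₁₀(10^(68.0/10) + 10^(63.5/10)) = 69.32 dB SPL.
Excess over the loudest (68.0 dB): 69.32 − 68.0 = 1.3 dB.

1.3 dB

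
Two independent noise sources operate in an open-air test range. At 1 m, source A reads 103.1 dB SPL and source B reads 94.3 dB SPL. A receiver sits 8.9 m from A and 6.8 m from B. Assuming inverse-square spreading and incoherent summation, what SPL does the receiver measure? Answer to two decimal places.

85.00 dB SPL

At the listener: L_A = 103.1 − 20·log₁₀(8.9) = 84.112 dB; L_B = 94.3 − 20·log₁₀(6.8) = 77.650 dB.
Combined: 10·log₁₀(10^(84.112/10)+10^(77.650/10)) = 85.00 dB SPL.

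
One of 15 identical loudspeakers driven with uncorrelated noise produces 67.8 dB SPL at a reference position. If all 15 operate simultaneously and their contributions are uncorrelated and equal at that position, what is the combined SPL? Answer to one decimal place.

15 equal incoherent sources raise the level by 10·log₁₀(15) = 11.76 dB.
L_total = 67.8 + 11.76 = 79.6 dB SPL.

79.6 dB SPL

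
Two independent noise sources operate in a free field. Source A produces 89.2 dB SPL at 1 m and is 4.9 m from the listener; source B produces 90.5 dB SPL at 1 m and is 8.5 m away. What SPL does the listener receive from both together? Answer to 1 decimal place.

At the listener: L_A = 89.2 − 20·log₁₀(4.9) = 75.40 dB; L_B = 90.5 − 20·log₁₀(8.5) = 71.91 dB.
Combined: 10·log₁₀(10^(75.40/10)+10^(71.91/10)) = 77.0 dB SPL.

77.0 dB SPL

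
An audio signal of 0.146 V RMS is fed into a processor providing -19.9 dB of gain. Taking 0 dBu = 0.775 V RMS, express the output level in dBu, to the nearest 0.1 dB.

-34.4 dBu

Input level: 20·log₁₀(0.146/0.775) = -14.50 dBu.
Output: -14.50 − 19.9 = -34.4 dBu.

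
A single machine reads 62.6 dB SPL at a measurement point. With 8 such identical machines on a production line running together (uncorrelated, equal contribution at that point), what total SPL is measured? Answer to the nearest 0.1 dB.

8 equal incoherent sources raise the level by 10·log₁₀(8) = 9.03 dB.
L_total = 62.6 + 9.03 = 71.6 dB SPL.

71.6 dB SPL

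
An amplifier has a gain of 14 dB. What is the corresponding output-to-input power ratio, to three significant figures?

25.1

Power ratio = 10^(dB/10).
10^(14/10) = 10^(1.400) = 25.1.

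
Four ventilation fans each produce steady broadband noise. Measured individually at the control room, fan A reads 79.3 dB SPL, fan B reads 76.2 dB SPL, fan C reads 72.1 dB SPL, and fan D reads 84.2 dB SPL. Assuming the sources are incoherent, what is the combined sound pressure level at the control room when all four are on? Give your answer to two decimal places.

86.09 dB SPL

Incoherent sources sum as intensities:
L_total = 10·log₁₀(10^(79.3/10) + 10^(76.2/10) + 10^(72.1/10) + 10^(84.2/10)) = 10·log₁₀(406000000) = 86.09 dB SPL.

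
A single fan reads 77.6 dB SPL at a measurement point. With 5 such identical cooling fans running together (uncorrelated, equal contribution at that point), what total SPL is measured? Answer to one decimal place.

5 equal incoherent sources raise the level by 10·log₁₀(5) = 6.99 dB.
L_total = 77.6 + 6.99 = 84.6 dB SPL.

84.6 dB SPL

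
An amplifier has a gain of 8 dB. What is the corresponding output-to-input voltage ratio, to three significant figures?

2.51

Voltage ratio = 10^(dB/20).
10^(8/20) = 10^(0.4000) = 2.51.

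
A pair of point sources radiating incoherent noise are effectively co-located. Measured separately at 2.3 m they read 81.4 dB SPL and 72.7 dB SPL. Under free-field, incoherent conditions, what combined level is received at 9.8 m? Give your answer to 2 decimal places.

69.36 dB SPL

Combined at 2.3 m: 10·log₁₀(10^(81.4/10)+10^(72.7/10)) = 81.950 dB SPL.
Then apply −20·log₁₀(9.8/2.3) = -12.590 dB → 69.36 dB SPL.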